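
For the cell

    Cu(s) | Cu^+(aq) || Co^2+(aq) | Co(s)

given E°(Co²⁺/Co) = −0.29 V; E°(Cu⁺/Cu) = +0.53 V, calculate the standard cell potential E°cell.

−0.82 V

By convention the left-hand electrode in cell notation is the anode (oxidation) and the right-hand electrode is the cathode (reduction).
E°cell = E°(right) − E°(left) = −0.29 − (+0.53) = −0.82 V.
The negative sign shows that, as written, the cell would require an external voltage to drive the reaction.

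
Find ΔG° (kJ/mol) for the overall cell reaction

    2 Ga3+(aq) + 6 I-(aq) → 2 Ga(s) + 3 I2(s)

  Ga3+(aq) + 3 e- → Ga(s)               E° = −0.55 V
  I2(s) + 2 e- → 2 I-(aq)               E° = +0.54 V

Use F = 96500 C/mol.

+631 kJ/mol

In the reaction as written Ga3+(aq) is reduced, so the Ga³⁺/Ga couple is the cathode and I₂/I⁻ is the anode.
E°cell = −0.55 − (+0.54) = −1.09 V; balancing electrons gives n = 6.
ΔG° = −nFE°cell = −(6)(96500)(−1.09) J/mol = +631 kJ/mol.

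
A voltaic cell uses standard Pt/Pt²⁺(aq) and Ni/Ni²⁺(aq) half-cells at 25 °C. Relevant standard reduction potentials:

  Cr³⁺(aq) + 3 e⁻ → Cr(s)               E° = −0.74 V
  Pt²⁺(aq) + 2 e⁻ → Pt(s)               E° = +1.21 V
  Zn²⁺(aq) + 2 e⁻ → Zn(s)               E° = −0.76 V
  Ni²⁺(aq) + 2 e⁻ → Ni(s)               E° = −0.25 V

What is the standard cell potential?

+1.46 V

Of the two couples in this cell, the one with the more positive reduction potential is reduced at the cathode: here that is Pt²⁺/Pt (+1.21 V); Ni²⁺/Ni (−0.25 V) is the anode.
E°cell = E°(cathode) − E°(anode) = +1.21 − (−0.25) = +1.46 V.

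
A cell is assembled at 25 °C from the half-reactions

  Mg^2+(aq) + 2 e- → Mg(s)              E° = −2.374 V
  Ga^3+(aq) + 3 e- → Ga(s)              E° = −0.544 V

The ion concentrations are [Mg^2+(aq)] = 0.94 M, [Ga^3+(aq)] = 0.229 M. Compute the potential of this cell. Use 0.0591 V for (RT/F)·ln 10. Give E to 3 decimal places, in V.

Since E°(Ga³⁺/Ga) > E°(Mg²⁺/Mg), Ga³⁺/Ga serves as the cathode.
The standard potential is −0.544 − (−2.374) = +1.830 V and the balanced reaction transfers n = 6 electrons.
The balanced reaction is 2 Ga^3+(aq) + 3 Mg(s) → 2 Ga(s) + 3 Mg^2+(aq), so Q = [Mg^2+(aq)]^3 / [Ga^3+(aq)]^2 = 15.8 and log Q = 1.200.
Applying E = E° − (RT ln10/nF)·log Q gives +1.830 − (0.0591/6)(1.200) = +1.818 V.

+1.818 V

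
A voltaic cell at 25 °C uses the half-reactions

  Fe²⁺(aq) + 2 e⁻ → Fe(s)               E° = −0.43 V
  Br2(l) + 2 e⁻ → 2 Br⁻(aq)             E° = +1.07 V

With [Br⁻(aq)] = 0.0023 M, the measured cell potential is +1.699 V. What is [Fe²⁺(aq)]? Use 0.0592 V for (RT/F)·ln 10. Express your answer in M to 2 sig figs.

0.036 M

Br₂/Br⁻ is the cathode (higher E°); E°cell = +1.07 − (−0.43) = +1.50 V with n = 2.
Rearranging E = E° − (0.0592/n)·log Q gives log Q = 2(+1.50 − (+1.699))/0.0592 = −6.723.
Balancing electrons gives Br2(l) + Fe(s) → 2 Br⁻(aq) + Fe²⁺(aq); thus Q = [Br⁻(aq)]^2·[Fe²⁺(aq)].
Solving for the unknown gives log [Fe²⁺(aq)] = −1.446, so [Fe²⁺(aq)] ≈ 0.036 M.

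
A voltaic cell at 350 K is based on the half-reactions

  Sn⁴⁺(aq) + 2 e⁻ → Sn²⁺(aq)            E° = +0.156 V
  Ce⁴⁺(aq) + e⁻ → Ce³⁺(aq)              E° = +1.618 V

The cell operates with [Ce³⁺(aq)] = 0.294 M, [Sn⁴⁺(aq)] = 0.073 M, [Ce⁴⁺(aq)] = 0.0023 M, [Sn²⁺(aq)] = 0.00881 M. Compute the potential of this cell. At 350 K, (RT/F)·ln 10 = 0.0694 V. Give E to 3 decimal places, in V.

Since E°(Ce⁴⁺/Ce³⁺) > E°(Sn⁴⁺/Sn²⁺), Ce⁴⁺/Ce³⁺ serves as the cathode.
E°cell = E°cat − E°an = +1.618 − (+0.156) = +1.462 V; n = 2.
The balanced reaction is 2 Ce⁴⁺(aq) + Sn²⁺(aq) → 2 Ce³⁺(aq) + Sn⁴⁺(aq), so Q = ([Ce³⁺(aq)]^2·[Sn⁴⁺(aq)]) / ([Ce⁴⁺(aq)]^2·[Sn²⁺(aq)]) = 1.35×10^5 and log Q = 5.132.
Applying E = E° − (RT ln10/nF)·log Q gives +1.462 − (0.0694/2)(5.132) = +1.284 V.

+1.284 V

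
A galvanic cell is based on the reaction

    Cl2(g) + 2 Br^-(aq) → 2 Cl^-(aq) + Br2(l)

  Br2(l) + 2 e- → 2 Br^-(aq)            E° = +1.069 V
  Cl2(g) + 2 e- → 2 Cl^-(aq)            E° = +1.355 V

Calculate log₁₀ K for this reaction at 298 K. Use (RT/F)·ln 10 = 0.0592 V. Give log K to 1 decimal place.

log K = 9.7

The Cl₂/Cl⁻ couple is reduced (cathode); E°cell = +1.355 − (+1.069) = +0.286 V with n = 2.
At equilibrium E = 0, so log K = nE°cell / 0.0592 = (2)(+0.286) / 0.0592 = 9.7.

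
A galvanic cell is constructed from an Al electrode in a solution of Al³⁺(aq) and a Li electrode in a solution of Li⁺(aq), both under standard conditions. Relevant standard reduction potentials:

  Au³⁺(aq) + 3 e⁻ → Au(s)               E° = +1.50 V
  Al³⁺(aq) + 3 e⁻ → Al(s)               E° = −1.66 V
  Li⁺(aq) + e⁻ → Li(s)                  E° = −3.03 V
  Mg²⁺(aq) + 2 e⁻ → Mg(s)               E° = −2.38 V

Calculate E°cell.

+1.37 V

The Al³⁺/Al couple has the higher E°, so Al ion is reduced (cathode) and Li is oxidized (anode).
E°cell = E°(cathode) − E°(anode) = −1.66 − (−3.03) = +1.37 V.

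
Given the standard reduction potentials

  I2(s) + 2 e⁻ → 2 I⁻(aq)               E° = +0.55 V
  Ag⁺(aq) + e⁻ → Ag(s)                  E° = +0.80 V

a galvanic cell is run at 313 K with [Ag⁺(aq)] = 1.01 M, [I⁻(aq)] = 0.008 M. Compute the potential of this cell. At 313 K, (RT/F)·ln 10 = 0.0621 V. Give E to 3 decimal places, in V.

+0.120 V

Since E°(Ag⁺/Ag) > E°(I₂/I⁻), Ag⁺/Ag serves as the cathode.
E°cell = +0.80 − (+0.55) = +0.25 V, with n = 2 electrons transferred.
For the overall reaction 2 Ag⁺(aq) + 2 I⁻(aq) → 2 Ag(s) + I2(s), Q = 1 / ([Ag⁺(aq)]^2·[I⁻(aq)]^2) = 1.53×10^4, giving log Q = 4.185.
By the Nernst equation, E = +0.25 − (0.0621/2)·(4.185) = +0.120 V.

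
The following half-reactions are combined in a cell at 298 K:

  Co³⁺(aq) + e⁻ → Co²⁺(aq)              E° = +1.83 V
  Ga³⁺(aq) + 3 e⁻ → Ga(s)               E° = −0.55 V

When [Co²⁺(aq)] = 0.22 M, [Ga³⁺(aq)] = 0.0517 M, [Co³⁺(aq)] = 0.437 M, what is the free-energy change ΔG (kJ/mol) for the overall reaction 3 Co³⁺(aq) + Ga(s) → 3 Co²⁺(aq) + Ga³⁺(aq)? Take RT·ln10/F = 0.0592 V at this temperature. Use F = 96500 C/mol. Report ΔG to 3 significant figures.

−701 kJ/mol

With Co³⁺/Co²⁺ reduced at the cathode, E°cell = +1.83 − (−0.55) = +2.38 V and n = 3.
Q = ([Co²⁺(aq)]^3·[Ga³⁺(aq)]) / [Co³⁺(aq)]^3 = 0.0066, so log Q = −2.181 and E = +2.38 − (0.0592/3)(−2.181) = +2.4230 V.
Finally ΔG = −nFE = −(3)(96500 C/mol)(+2.4230 V) = −701 kJ/mol.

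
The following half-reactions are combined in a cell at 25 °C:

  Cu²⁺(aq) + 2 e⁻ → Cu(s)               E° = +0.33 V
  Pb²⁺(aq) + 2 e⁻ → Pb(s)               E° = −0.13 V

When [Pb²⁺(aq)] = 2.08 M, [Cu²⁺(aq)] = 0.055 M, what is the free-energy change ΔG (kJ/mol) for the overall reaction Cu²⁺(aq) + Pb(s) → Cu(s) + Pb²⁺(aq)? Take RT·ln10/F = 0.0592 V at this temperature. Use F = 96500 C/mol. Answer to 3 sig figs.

With Cu²⁺/Cu reduced at the cathode, E°cell = +0.33 − (−0.13) = +0.46 V and n = 2.
The reaction quotient is [Pb²⁺(aq)] / [Cu²⁺(aq)] = 37.8; by Nernst, E = +0.46 − (0.0592/2)(1.578) = +0.4133 V.
Finally ΔG = −nFE = −(2)(96500 C/mol)(+0.4133 V) = −79.8 kJ/mol.

−79.8 kJ/mol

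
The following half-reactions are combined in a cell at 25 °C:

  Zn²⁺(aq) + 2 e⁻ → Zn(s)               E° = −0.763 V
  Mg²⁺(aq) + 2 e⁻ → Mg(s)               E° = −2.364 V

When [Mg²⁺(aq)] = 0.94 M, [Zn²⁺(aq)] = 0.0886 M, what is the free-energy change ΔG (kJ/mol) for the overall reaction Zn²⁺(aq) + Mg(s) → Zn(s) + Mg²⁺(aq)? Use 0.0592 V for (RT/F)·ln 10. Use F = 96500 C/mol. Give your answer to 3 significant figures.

−303 kJ/mol

The standard cell potential is −0.763 − (−2.364) = +1.601 V, with n = 2 electrons in the balanced equation.
Q = [Mg²⁺(aq)] / [Zn²⁺(aq)] = 10.6, so log Q = 1.026 and E = +1.601 − (0.0592/2)(1.026) = +1.5706 V.
ΔG = −nFE = −(2)(96500)(+1.5706) J/mol = −303 kJ/mol.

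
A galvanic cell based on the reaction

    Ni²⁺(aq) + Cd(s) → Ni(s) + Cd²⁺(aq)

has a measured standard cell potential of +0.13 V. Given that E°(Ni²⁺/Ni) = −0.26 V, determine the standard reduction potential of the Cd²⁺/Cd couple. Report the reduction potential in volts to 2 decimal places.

−0.39 V

In the reaction as written the Ni²⁺/Ni couple is reduced (cathode) and Cd²⁺/Cd is oxidized (anode), so E°cell = E°(Ni²⁺/Ni) − E°(Cd²⁺/Cd).
E°(Cd²⁺/Cd) = E°(cathode) − E°cell = −0.26 − (+0.13) = −0.39 V.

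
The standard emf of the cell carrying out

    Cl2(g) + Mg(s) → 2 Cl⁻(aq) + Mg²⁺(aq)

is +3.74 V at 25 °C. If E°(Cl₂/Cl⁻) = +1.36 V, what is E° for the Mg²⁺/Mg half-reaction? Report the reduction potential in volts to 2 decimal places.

−2.38 V

In the reaction as written the Cl₂/Cl⁻ couple is reduced (cathode) and Mg²⁺/Mg is oxidized (anode), so E°cell = E°(Cl₂/Cl⁻) − E°(Mg²⁺/Mg).
E°(Mg²⁺/Mg) = E°(cathode) − E°cell = +1.36 − (+3.74) = −2.38 V.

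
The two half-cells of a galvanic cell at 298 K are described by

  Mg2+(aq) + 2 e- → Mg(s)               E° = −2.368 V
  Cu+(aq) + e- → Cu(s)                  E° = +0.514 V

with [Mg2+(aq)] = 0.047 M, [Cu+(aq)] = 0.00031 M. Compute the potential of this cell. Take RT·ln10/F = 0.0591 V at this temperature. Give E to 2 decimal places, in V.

+2.71 V

The Cu⁺/Cu couple has the more positive E°, so it is the cathode; Mg²⁺/Mg is the anode.
The standard potential is +0.514 − (−2.368) = +2.882 V and the balanced reaction transfers n = 2 electrons.
For the overall reaction 2 Cu+(aq) + Mg(s) → 2 Cu(s) + Mg2+(aq), Q = [Mg2+(aq)] / [Cu+(aq)]^2 = 4.89×10^5, giving log Q = 5.689.
E = E° − (0.0591/n)·log Q = +2.882 − (0.0591/2)(5.689) = +2.71 V.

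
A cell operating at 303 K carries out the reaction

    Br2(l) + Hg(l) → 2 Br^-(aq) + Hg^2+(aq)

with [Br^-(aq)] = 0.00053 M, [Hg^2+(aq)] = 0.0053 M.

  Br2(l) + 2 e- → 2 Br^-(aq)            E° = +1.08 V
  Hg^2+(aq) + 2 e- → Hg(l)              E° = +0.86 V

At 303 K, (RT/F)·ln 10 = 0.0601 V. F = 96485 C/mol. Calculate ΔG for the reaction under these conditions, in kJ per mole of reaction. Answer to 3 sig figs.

With Br₂/Br⁻ reduced at the cathode, E°cell = +1.08 − (+0.86) = +0.22 V and n = 2.
The reaction quotient is [Br^-(aq)]^2·[Hg^2+(aq)] = 1.49×10^−9; by Nernst, E = +0.22 − (0.0601/2)(−8.827) = +0.4853 V.
ΔG = −nFE = −(2)(96485)(+0.4853) J/mol = −93.6 kJ/mol.

−93.6 kJ/mol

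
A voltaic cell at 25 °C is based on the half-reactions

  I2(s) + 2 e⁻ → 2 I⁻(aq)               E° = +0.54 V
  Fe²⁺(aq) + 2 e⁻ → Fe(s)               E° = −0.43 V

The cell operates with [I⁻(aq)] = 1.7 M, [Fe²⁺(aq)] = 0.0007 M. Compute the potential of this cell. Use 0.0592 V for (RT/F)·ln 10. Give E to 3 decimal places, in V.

The I₂/I⁻ couple has the more positive E°, so it is the cathode; Fe²⁺/Fe is the anode.
E°cell = +0.54 − (−0.43) = +0.97 V, with n = 2 electrons transferred.
Balancing gives I2(s) + Fe(s) → 2 I⁻(aq) + Fe²⁺(aq); hence Q = [I⁻(aq)]^2·[Fe²⁺(aq)] = 0.00202 (log Q = −2.694).
By the Nernst equation, E = +0.97 − (0.0592/2)·(−2.694) = +1.050 V.

+1.050 V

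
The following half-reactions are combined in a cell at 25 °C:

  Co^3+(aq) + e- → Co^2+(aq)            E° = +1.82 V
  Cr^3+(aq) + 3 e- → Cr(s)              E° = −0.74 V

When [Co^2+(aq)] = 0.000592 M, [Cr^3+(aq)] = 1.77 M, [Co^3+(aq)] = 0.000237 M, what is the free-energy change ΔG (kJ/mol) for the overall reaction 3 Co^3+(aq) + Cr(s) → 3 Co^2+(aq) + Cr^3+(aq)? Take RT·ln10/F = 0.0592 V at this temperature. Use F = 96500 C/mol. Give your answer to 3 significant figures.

−733 kJ/mol

The standard cell potential is +1.82 − (−0.74) = +2.56 V, with n = 3 electrons in the balanced equation.
Here Q = ([Co^2+(aq)]^3·[Cr^3+(aq)]) / [Co^3+(aq)]^3 = 27.6 (log Q = 1.441), giving E = +2.56 − (0.0592/3)·(1.441) = +2.5316 V.
Finally ΔG = −nFE = −(3)(96500 C/mol)(+2.5316 V) = −733 kJ/mol.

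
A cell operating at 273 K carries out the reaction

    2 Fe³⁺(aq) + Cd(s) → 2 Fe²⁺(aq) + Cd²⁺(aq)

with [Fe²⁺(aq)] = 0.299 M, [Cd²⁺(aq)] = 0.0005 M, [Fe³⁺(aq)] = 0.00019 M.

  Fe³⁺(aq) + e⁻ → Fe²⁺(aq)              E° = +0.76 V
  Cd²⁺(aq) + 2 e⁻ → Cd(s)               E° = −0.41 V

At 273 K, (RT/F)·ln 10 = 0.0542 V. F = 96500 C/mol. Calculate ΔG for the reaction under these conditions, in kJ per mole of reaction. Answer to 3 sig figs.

E°cell = +0.76 − (−0.41) = +1.17 V; the balanced reaction transfers n = 2 electrons.
The reaction quotient is ([Fe²⁺(aq)]^2·[Cd²⁺(aq)]) / [Fe³⁺(aq)]^2 = 1.24×10^3; by Nernst, E = +1.17 − (0.0542/2)(3.093) = +1.0862 V.
Then ΔG = −nFE = −2 × 96500 × +1.0862 J/mol = −210 kJ/mol.

−210 kJ/mol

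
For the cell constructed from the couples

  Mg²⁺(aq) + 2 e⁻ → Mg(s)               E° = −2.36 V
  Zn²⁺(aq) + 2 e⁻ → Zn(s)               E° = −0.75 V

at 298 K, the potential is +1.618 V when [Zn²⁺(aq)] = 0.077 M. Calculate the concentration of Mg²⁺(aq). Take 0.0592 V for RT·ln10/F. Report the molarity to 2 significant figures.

With Zn²⁺/Zn at the cathode and Mg²⁺/Mg at the anode, E°cell = −0.75 − (−2.36) = +1.61 V (n = 2).
Since E = E° − (0.0592/n)·log Q, log Q = n(E° − E)/0.0592 = −0.270.
Balancing electrons gives Zn²⁺(aq) + Mg(s) → Zn(s) + Mg²⁺(aq); thus Q = [Mg²⁺(aq)] / [Zn²⁺(aq)].
Solving for the unknown gives log [Mg²⁺(aq)] = −1.384, so [Mg²⁺(aq)] ≈ 0.041 M.

0.041 M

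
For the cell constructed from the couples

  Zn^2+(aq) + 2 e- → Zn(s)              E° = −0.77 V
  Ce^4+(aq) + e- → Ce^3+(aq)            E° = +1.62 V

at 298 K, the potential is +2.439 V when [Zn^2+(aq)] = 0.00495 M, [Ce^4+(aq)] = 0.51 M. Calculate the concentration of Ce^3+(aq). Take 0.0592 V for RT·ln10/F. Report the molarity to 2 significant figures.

The Ce⁴⁺/Ce³⁺ couple has the larger reduction potential, so it is the cathode: E°cell = +1.62 − (−0.77) = +2.39 V and n = 2.
From the Nernst equation, log Q = n(E° − E)/0.0592 = 2·(+2.39 − (+2.439))/0.0592 = −1.655.
The balanced reaction is 2 Ce^4+(aq) + Zn(s) → 2 Ce^3+(aq) + Zn^2+(aq), so Q = ([Ce^3+(aq)]^2·[Zn^2+(aq)]) / [Ce^4+(aq)]^2.
Substituting the known concentrations and solving, log [Ce^3+(aq)] = 0.033 and [Ce^3+(aq)] = 1.1 M.

1.1 M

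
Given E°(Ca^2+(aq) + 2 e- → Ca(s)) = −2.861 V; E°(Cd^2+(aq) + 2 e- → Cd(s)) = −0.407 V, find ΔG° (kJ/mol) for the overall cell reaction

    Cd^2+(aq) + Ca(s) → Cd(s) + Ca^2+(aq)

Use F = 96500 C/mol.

In the reaction as written Cd^2+(aq) is reduced, so the Cd²⁺/Cd couple is the cathode and Ca²⁺/Ca is the anode.
E°cell = −0.407 − (−2.861) = +2.454 V; balancing electrons gives n = 2.
ΔG° = −nFE°cell = −(2)(96500)(+2.454) J/mol = −474 kJ/mol.

−474 kJ/mol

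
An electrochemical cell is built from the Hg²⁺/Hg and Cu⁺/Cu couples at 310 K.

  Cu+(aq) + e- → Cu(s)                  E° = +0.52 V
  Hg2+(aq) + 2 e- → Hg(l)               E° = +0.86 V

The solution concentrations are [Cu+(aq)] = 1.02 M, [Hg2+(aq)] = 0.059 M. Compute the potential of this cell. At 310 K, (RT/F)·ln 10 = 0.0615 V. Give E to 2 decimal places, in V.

+0.30 V

Hg²⁺/Hg is reduced (cathode, E° = +0.86 V) and Cu⁺/Cu is oxidized (anode).
E°cell = E°cat − E°an = +0.86 − (+0.52) = +0.34 V; n = 2.
For the overall reaction Hg2+(aq) + 2 Cu(s) → Hg(l) + 2 Cu+(aq), Q = [Cu+(aq)]^2 / [Hg2+(aq)] = 17.6, giving log Q = 1.246.
E = E° − (0.0615/n)·log Q = +0.34 − (0.0615/2)(1.246) = +0.30 V.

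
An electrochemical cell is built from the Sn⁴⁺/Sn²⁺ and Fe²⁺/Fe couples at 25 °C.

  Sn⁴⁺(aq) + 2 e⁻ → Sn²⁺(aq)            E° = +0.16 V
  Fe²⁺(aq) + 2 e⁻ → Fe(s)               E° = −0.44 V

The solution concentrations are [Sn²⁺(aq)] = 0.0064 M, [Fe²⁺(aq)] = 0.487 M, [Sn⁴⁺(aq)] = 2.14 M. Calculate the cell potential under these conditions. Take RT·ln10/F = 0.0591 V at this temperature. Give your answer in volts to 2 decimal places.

The Sn⁴⁺/Sn²⁺ couple has the more positive E°, so it is the cathode; Fe²⁺/Fe is the anode.
E°cell = +0.16 − (−0.44) = +0.60 V, with n = 2 electrons transferred.
For the overall reaction Sn⁴⁺(aq) + Fe(s) → Sn²⁺(aq) + Fe²⁺(aq), Q = ([Sn²⁺(aq)]·[Fe²⁺(aq)]) / [Sn⁴⁺(aq)] = 0.00146, giving log Q = −2.837.
Applying E = E° − (RT ln10/nF)·log Q gives +0.60 − (0.0591/2)(−2.837) = +0.68 V.

+0.68 V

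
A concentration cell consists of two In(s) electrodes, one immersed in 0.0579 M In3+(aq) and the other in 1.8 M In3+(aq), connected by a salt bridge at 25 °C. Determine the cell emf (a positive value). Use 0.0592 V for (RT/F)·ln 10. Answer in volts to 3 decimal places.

0.029 V

For a concentration cell E°cell = 0, since both electrodes use the same couple.
The compartment with the higher In3+(aq) concentration (1.8 M) acts as the cathode; ions are reduced there and produced at the dilute (0.0579 M) anode.
With n = 3, Ecell = −(0.0592/3)·log([dilute]/[conc]) = −(0.0592/3)·log(0.0579/1.8) = +0.029 V.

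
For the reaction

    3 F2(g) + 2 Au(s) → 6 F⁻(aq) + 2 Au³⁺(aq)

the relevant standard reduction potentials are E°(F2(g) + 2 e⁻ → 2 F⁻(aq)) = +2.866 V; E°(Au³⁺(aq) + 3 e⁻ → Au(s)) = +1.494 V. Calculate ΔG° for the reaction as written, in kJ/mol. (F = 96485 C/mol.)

−794 kJ/mol

In the reaction as written F2(g) is reduced, so the F₂/F⁻ couple is the cathode and Au³⁺/Au is the anode.
E°cell = +2.866 − (+1.494) = +1.372 V; balancing electrons gives n = 6.
ΔG° = −nFE°cell = −(6)(96485)(+1.372) J/mol = −794 kJ/mol.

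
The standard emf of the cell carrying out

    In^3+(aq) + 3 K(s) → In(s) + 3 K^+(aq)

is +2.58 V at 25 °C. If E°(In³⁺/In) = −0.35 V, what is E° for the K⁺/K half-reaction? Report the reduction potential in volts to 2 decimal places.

−2.93 V

In the reaction as written the In³⁺/In couple is reduced (cathode) and K⁺/K is oxidized (anode), so E°cell = E°(In³⁺/In) − E°(K⁺/K).
E°(K⁺/K) = E°(cathode) − E°cell = −0.35 − (+2.58) = −2.93 V.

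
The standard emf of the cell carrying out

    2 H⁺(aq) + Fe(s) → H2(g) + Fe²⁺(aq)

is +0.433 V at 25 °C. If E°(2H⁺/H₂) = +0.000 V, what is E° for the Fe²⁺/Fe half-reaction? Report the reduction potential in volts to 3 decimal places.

In the reaction as written the 2H⁺/H₂ couple is reduced (cathode) and Fe²⁺/Fe is oxidized (anode), so E°cell = E°(2H⁺/H₂) − E°(Fe²⁺/Fe).
E°(Fe²⁺/Fe) = E°(cathode) − E°cell = +0.000 − (+0.433) = −0.433 V.

−0.433 V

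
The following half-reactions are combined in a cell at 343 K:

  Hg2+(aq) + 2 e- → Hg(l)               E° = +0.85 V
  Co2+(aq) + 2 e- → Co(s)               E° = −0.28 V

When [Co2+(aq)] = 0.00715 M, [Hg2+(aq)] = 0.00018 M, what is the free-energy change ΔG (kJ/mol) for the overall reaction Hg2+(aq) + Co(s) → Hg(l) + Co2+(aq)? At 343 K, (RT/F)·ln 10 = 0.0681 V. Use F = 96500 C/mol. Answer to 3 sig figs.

−208 kJ/mol

With Hg²⁺/Hg reduced at the cathode, E°cell = +0.85 − (−0.28) = +1.13 V and n = 2.
Q = [Co2+(aq)] / [Hg2+(aq)] = 39.7, so log Q = 1.599 and E = +1.13 − (0.0681/2)(1.599) = +1.0756 V.
ΔG = −nFE = −(2)(96500)(+1.0756) J/mol = −208 kJ/mol.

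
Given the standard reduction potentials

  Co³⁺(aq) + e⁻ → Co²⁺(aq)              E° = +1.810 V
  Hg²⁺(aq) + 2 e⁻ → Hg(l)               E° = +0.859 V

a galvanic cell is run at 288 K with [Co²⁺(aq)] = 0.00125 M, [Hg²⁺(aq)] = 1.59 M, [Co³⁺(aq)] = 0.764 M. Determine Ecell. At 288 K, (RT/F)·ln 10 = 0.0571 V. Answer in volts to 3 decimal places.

Since E°(Co³⁺/Co²⁺) > E°(Hg²⁺/Hg), Co³⁺/Co²⁺ serves as the cathode.
The standard potential is +1.810 − (+0.859) = +0.951 V and the balanced reaction transfers n = 2 electrons.
Balancing gives 2 Co³⁺(aq) + Hg(l) → 2 Co²⁺(aq) + Hg²⁺(aq); hence Q = ([Co²⁺(aq)]^2·[Hg²⁺(aq)]) / [Co³⁺(aq)]^2 = 4.26×10^−6 (log Q = −5.371).
By the Nernst equation, E = +0.951 − (0.0571/2)·(−5.371) = +1.104 V.

+1.104 V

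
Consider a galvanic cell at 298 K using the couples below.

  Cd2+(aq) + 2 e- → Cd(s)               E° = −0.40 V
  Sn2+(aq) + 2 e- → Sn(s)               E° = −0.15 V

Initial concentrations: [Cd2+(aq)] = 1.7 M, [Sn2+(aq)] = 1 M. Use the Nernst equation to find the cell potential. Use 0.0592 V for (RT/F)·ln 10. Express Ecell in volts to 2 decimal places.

Sn²⁺/Sn is reduced (cathode, E° = −0.15 V) and Cd²⁺/Cd is oxidized (anode).
E°cell = E°cat − E°an = −0.15 − (−0.40) = +0.25 V; n = 2.
Balancing gives Sn2+(aq) + Cd(s) → Sn(s) + Cd2+(aq); hence Q = [Cd2+(aq)] / [Sn2+(aq)] = 1.7 (log Q = 0.230).
By the Nernst equation, E = +0.25 − (0.0592/2)·(0.230) = +0.24 V.

+0.24 V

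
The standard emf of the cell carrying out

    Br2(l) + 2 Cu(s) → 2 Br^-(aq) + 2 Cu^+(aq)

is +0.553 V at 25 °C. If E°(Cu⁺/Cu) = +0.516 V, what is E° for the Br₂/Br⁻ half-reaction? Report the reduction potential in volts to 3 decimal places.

In the reaction as written the Br₂/Br⁻ couple is reduced (cathode) and Cu⁺/Cu is oxidized (anode), so E°cell = E°(Br₂/Br⁻) − E°(Cu⁺/Cu).
E°(Br₂/Br⁻) = E°cell + E°(anode) = +0.553 + (+0.516) = +1.069 V.

+1.069 V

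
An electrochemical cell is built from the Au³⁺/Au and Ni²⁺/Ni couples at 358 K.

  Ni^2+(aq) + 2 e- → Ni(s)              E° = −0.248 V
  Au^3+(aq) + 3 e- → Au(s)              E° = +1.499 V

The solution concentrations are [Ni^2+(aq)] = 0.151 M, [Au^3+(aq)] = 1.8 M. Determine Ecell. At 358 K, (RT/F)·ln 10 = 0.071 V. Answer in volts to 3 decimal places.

+1.782 V

Since E°(Au³⁺/Au) > E°(Ni²⁺/Ni), Au³⁺/Au serves as the cathode.
E°cell = +1.499 − (−0.248) = +1.747 V, with n = 6 electrons transferred.
Balancing gives 2 Au^3+(aq) + 3 Ni(s) → 2 Au(s) + 3 Ni^2+(aq); hence Q = [Ni^2+(aq)]^3 / [Au^3+(aq)]^2 = 0.00106 (log Q = −2.974).
By the Nernst equation, E = +1.747 − (0.071/6)·(−2.974) = +1.782 V.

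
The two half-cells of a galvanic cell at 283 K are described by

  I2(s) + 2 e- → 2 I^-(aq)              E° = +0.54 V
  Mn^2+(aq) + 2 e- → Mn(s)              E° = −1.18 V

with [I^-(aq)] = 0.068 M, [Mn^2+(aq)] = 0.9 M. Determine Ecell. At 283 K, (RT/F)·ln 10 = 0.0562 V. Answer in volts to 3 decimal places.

+1.787 V

The I₂/I⁻ couple has the more positive E°, so it is the cathode; Mn²⁺/Mn is the anode.
E°cell = +0.54 − (−1.18) = +1.72 V, with n = 2 electrons transferred.
For the overall reaction I2(s) + Mn(s) → 2 I^-(aq) + Mn^2+(aq), Q = [I^-(aq)]^2·[Mn^2+(aq)] = 0.00416, giving log Q = −2.381.
Applying E = E° − (RT ln10/nF)·log Q gives +1.72 − (0.0562/2)(−2.381) = +1.787 V.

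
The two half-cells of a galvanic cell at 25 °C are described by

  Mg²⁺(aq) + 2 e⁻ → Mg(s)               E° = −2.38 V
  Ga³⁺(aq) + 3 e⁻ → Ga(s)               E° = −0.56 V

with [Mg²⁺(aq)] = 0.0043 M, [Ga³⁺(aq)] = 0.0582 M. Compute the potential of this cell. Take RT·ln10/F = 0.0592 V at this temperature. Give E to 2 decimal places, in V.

+1.87 V

The Ga³⁺/Ga couple has the more positive E°, so it is the cathode; Mg²⁺/Mg is the anode.
The standard potential is −0.56 − (−2.38) = +1.82 V and the balanced reaction transfers n = 6 electrons.
Balancing gives 2 Ga³⁺(aq) + 3 Mg(s) → 2 Ga(s) + 3 Mg²⁺(aq); hence Q = [Mg²⁺(aq)]^3 / [Ga³⁺(aq)]^2 = 2.35×10^−5 (log Q = −4.629).
By the Nernst equation, E = +1.82 − (0.0592/6)·(−4.629) = +1.87 V.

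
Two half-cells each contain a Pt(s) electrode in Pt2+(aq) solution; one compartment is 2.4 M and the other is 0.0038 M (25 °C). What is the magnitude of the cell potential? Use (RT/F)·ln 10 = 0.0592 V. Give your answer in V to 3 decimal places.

For a concentration cell E°cell = 0, since both electrodes use the same couple.
The compartment with the higher Pt2+(aq) concentration (2.4 M) acts as the cathode; ions are reduced there and produced at the dilute (0.0038 M) anode.
With n = 2, Ecell = −(0.0592/2)·log([dilute]/[conc]) = −(0.0592/2)·log(0.0038/2.4) = +0.083 V.

0.083 V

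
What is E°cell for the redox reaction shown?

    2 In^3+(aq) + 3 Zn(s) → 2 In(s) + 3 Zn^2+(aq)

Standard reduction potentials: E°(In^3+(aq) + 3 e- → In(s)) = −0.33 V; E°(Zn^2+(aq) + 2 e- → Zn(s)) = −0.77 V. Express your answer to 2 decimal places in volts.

+0.44 V

In the reaction as written, In^3+(aq) is reduced (cathode) and Zn^2+(aq) is produced by oxidation at the anode.
E°cell = E°(cathode) − E°(anode) = −0.33 − (−0.77) = +0.44 V.
The positive value indicates the reaction is spontaneous as written.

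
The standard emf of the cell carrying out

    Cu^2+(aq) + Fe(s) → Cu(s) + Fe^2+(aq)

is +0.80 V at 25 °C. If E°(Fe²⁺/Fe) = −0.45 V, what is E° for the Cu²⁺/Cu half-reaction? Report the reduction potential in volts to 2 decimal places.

+0.35 V

In the reaction as written the Cu²⁺/Cu couple is reduced (cathode) and Fe²⁺/Fe is oxidized (anode), so E°cell = E°(Cu²⁺/Cu) − E°(Fe²⁺/Fe).
E°(Cu²⁺/Cu) = E°cell + E°(anode) = +0.80 + (−0.45) = +0.35 V.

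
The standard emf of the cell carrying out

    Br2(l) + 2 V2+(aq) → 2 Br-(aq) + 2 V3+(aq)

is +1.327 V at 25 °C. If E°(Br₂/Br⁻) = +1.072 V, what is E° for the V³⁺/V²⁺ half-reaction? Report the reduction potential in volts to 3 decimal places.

−0.255 V

In the reaction as written the Br₂/Br⁻ couple is reduced (cathode) and V³⁺/V²⁺ is oxidized (anode), so E°cell = E°(Br₂/Br⁻) − E°(V³⁺/V²⁺).
E°(V³⁺/V²⁺) = E°(cathode) − E°cell = +1.072 − (+1.327) = −0.255 V.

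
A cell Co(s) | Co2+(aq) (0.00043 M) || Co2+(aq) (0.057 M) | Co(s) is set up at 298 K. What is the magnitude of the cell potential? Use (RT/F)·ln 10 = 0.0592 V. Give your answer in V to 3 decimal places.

For a concentration cell E°cell = 0, since both electrodes use the same couple.
The compartment with the higher Co2+(aq) concentration (0.057 M) acts as the cathode; ions are reduced there and produced at the dilute (0.00043 M) anode.
With n = 2, Ecell = −(0.0592/2)·log([dilute]/[conc]) = −(0.0592/2)·log(0.00043/0.057) = +0.063 V.

0.063 V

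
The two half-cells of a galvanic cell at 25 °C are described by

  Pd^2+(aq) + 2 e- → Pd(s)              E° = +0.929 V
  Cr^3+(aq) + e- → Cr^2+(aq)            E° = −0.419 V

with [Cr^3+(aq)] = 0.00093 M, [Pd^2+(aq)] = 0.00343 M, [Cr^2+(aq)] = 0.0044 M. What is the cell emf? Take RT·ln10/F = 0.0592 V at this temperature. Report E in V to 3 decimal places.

The Pd²⁺/Pd couple has the more positive E°, so it is the cathode; Cr³⁺/Cr²⁺ is the anode.
E°cell = +0.929 − (−0.419) = +1.348 V, with n = 2 electrons transferred.
The balanced reaction is Pd^2+(aq) + 2 Cr^2+(aq) → Pd(s) + 2 Cr^3+(aq), so Q = [Cr^3+(aq)]^2 / ([Pd^2+(aq)]·[Cr^2+(aq)]^2) = 13 and log Q = 1.115.
By the Nernst equation, E = +1.348 − (0.0592/2)·(1.115) = +1.315 V.

+1.315 V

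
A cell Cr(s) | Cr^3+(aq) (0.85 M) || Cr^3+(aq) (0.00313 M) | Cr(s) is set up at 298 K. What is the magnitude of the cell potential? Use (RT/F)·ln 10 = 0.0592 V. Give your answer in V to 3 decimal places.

0.048 V

For a concentration cell E°cell = 0, since both electrodes use the same couple.
The compartment with the higher Cr^3+(aq) concentration (0.85 M) acts as the cathode; ions are reduced there and produced at the dilute (0.00313 M) anode.
With n = 3, Ecell = −(0.0592/3)·log([dilute]/[conc]) = −(0.0592/3)·log(0.00313/0.85) = +0.048 V.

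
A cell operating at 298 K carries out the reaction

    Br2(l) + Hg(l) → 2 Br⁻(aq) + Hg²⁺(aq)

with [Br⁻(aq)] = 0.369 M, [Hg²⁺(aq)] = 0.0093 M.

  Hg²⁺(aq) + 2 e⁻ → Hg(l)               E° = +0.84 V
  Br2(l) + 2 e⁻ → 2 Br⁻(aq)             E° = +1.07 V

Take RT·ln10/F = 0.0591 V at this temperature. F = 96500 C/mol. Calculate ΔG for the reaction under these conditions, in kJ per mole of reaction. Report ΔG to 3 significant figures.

With Br₂/Br⁻ reduced at the cathode, E°cell = +1.07 − (+0.84) = +0.23 V and n = 2.
The reaction quotient is [Br⁻(aq)]^2·[Hg²⁺(aq)] = 0.00127; by Nernst, E = +0.23 − (0.0591/2)(−2.897) = +0.3156 V.
ΔG = −nFE = −(2)(96500)(+0.3156) J/mol = −60.9 kJ/mol.

−60.9 kJ/mol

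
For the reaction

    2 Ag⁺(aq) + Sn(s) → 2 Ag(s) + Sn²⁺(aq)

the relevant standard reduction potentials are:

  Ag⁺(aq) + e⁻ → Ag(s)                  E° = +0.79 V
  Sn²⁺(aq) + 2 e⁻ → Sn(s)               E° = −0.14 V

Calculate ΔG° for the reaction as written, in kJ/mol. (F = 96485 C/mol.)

−179 kJ/mol

In the reaction as written Ag⁺(aq) is reduced, so the Ag⁺/Ag couple is the cathode and Sn²⁺/Sn is the anode.
E°cell = +0.79 − (−0.14) = +0.93 V; balancing electrons gives n = 2.
ΔG° = −nFE°cell = −(2)(96485)(+0.93) J/mol = −179 kJ/mol.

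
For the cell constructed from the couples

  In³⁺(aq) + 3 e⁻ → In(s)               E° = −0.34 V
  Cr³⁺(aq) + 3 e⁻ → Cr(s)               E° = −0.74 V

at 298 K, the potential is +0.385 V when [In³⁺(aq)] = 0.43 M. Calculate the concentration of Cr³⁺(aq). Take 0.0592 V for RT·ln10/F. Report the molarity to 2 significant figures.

2.5 M

In³⁺/In is the cathode (higher E°); E°cell = −0.34 − (−0.74) = +0.40 V with n = 3.
Rearranging E = E° − (0.0592/n)·log Q gives log Q = 3(+0.40 − (+0.385))/0.0592 = 0.760.
Balancing electrons gives In³⁺(aq) + Cr(s) → In(s) + Cr³⁺(aq); thus Q = [Cr³⁺(aq)] / [In³⁺(aq)].
Isolating [Cr³⁺(aq)] in Q = 10^{0.760} yields log [Cr³⁺(aq)] = 0.393, i.e. 2.5 M.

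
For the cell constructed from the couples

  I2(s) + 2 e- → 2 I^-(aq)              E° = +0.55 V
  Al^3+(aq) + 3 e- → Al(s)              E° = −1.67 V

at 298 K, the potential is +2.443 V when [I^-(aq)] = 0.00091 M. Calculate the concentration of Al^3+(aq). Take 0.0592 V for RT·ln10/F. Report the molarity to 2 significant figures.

0.0066 M

I₂/I⁻ is the cathode (higher E°); E°cell = +0.55 − (−1.67) = +2.22 V with n = 6.
Since E = E° − (0.0592/n)·log Q, log Q = n(E° − E)/0.0592 = −22.601.
The balanced reaction is 3 I2(s) + 2 Al(s) → 6 I^-(aq) + 2 Al^3+(aq), so Q = [I^-(aq)]^6·[Al^3+(aq)]^2.
Substituting the known concentrations and solving, log [Al^3+(aq)] = −2.178 and [Al^3+(aq)] = 0.0066 M.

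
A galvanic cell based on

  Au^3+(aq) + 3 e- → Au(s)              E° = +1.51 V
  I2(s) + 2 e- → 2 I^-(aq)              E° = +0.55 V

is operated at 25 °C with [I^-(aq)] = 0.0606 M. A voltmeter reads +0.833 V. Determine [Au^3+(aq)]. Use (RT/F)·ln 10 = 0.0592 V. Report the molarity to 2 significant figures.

The Au³⁺/Au couple has the larger reduction potential, so it is the cathode: E°cell = +1.51 − (+0.55) = +0.96 V and n = 6.
Since E = E° − (0.0592/n)·log Q, log Q = n(E° − E)/0.0592 = 12.872.
The balanced reaction is 2 Au^3+(aq) + 6 I^-(aq) → 2 Au(s) + 3 I2(s), so Q = 1 / ([Au^3+(aq)]^2·[I^-(aq)]^6).
Substituting the known concentrations and solving, log [Au^3+(aq)] = −2.783 and [Au^3+(aq)] = 0.0016 M.

0.0016 M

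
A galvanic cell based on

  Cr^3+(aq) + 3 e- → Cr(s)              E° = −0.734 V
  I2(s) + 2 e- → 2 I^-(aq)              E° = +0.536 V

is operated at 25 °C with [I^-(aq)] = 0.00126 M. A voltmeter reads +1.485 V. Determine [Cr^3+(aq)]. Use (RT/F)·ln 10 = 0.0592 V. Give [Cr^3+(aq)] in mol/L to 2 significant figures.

The I₂/I⁻ couple has the larger reduction potential, so it is the cathode: E°cell = +0.536 − (−0.734) = +1.270 V and n = 6.
Rearranging E = E° − (0.0592/n)·log Q gives log Q = 6(+1.270 − (+1.485))/0.0592 = −21.791.
Balancing electrons gives 3 I2(s) + 2 Cr(s) → 6 I^-(aq) + 2 Cr^3+(aq); thus Q = [I^-(aq)]^6·[Cr^3+(aq)]^2.
Solving for the unknown gives log [Cr^3+(aq)] = −2.197, so [Cr^3+(aq)] ≈ 0.0064 M.

0.0064 M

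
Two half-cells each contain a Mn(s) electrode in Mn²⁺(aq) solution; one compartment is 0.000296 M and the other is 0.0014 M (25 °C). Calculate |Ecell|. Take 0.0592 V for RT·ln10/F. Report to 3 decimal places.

0.020 V

For a concentration cell E°cell = 0, since both electrodes use the same couple.
The compartment with the higher Mn²⁺(aq) concentration (0.0014 M) acts as the cathode; ions are reduced there and produced at the dilute (0.000296 M) anode.
With n = 2, Ecell = −(0.0592/2)·log([dilute]/[conc]) = −(0.0592/2)·log(0.000296/0.0014) = +0.020 V.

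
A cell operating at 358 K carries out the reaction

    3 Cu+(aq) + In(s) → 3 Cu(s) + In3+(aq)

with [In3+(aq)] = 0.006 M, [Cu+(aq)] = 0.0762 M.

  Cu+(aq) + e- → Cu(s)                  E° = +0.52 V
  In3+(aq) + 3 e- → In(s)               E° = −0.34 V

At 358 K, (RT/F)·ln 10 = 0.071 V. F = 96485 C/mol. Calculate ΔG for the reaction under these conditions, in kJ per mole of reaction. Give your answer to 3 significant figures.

E°cell = +0.52 − (−0.34) = +0.86 V; the balanced reaction transfers n = 3 electrons.
The reaction quotient is [In3+(aq)] / [Cu+(aq)]^3 = 13.6; by Nernst, E = +0.86 − (0.071/3)(1.132) = +0.8332 V.
Finally ΔG = −nFE = −(3)(96485 C/mol)(+0.8332 V) = −241 kJ/mol.

−241 kJ/mol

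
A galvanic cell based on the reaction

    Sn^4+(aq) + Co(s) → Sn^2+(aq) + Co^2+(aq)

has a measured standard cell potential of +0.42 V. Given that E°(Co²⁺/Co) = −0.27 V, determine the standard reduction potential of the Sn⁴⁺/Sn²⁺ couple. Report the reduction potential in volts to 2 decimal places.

+0.15 V

In the reaction as written the Sn⁴⁺/Sn²⁺ couple is reduced (cathode) and Co²⁺/Co is oxidized (anode), so E°cell = E°(Sn⁴⁺/Sn²⁺) − E°(Co²⁺/Co).
E°(Sn⁴⁺/Sn²⁺) = E°cell + E°(anode) = +0.42 + (−0.27) = +0.15 V.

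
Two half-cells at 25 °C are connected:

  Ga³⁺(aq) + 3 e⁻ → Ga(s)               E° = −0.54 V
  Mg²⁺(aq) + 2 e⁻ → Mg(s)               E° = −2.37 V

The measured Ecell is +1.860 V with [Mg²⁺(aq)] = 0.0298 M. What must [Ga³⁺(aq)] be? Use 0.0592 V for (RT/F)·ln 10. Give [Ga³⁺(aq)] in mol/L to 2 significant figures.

Ga³⁺/Ga is the cathode (higher E°); E°cell = −0.54 − (−2.37) = +1.83 V with n = 6.
Since E = E° − (0.0592/n)·log Q, log Q = n(E° − E)/0.0592 = −3.041.
The balanced reaction is 2 Ga³⁺(aq) + 3 Mg(s) → 2 Ga(s) + 3 Mg²⁺(aq), so Q = [Mg²⁺(aq)]^3 / [Ga³⁺(aq)]^2.
Solving for the unknown gives log [Ga³⁺(aq)] = −0.768, so [Ga³⁺(aq)] ≈ 0.17 M.

0.17 M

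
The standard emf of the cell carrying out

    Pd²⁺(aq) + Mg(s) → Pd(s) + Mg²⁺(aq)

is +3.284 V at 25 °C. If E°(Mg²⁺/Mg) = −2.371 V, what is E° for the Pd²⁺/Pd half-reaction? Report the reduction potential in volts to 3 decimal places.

In the reaction as written the Pd²⁺/Pd couple is reduced (cathode) and Mg²⁺/Mg is oxidized (anode), so E°cell = E°(Pd²⁺/Pd) − E°(Mg²⁺/Mg).
E°(Pd²⁺/Pd) = E°cell + E°(anode) = +3.284 + (−2.371) = +0.913 V.

+0.913 V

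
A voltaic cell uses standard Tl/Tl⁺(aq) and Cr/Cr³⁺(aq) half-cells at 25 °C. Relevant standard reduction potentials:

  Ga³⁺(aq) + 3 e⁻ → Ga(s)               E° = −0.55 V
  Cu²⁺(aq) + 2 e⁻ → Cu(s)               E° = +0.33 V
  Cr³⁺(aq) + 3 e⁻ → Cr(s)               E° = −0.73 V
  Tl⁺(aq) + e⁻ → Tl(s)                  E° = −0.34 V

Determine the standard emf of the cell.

The Tl⁺/Tl couple has the higher E°, so Tl ion is reduced (cathode) and Cr is oxidized (anode).
E°cell = E°(cathode) − E°(anode) = −0.34 − (−0.73) = +0.39 V.

+0.39 V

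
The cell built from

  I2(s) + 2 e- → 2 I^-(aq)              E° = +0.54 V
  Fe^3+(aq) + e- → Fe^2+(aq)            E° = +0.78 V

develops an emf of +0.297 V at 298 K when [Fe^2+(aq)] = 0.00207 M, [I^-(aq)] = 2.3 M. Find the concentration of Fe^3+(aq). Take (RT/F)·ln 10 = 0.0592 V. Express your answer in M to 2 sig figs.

0.0083 M

The Fe³⁺/Fe²⁺ couple has the larger reduction potential, so it is the cathode: E°cell = +0.78 − (+0.54) = +0.24 V and n = 2.
Rearranging E = E° − (0.0592/n)·log Q gives log Q = 2(+0.24 − (+0.297))/0.0592 = −1.926.
Balancing electrons gives 2 Fe^3+(aq) + 2 I^-(aq) → 2 Fe^2+(aq) + I2(s); thus Q = [Fe^2+(aq)]^2 / ([Fe^3+(aq)]^2·[I^-(aq)]^2).
Substituting the known concentrations and solving, log [Fe^3+(aq)] = −2.083 and [Fe^3+(aq)] = 0.0083 M.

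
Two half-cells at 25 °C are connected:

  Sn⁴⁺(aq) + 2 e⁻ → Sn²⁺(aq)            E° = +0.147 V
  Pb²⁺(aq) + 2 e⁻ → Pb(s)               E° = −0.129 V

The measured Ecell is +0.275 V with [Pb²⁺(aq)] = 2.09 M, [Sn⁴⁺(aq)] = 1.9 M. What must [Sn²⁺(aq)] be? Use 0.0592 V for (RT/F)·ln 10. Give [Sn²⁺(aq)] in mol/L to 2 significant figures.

The Sn⁴⁺/Sn²⁺ couple has the larger reduction potential, so it is the cathode: E°cell = +0.147 − (−0.129) = +0.276 V and n = 2.
Rearranging E = E° − (0.0592/n)·log Q gives log Q = 2(+0.276 − (+0.275))/0.0592 = 0.034.
For Sn⁴⁺(aq) + Pb(s) → Sn²⁺(aq) + Pb²⁺(aq), the reaction quotient is Q = ([Sn²⁺(aq)]·[Pb²⁺(aq)]) / [Sn⁴⁺(aq)].
Isolating [Sn²⁺(aq)] in Q = 10^{0.034} yields log [Sn²⁺(aq)] = −0.007, i.e. 0.98 M.

0.98 M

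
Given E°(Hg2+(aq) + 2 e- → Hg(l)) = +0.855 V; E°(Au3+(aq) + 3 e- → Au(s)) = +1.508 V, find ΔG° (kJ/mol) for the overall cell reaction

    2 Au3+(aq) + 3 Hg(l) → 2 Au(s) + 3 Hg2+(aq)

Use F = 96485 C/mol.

−378 kJ/mol

In the reaction as written Au3+(aq) is reduced, so the Au³⁺/Au couple is the cathode and Hg²⁺/Hg is the anode.
E°cell = +1.508 − (+0.855) = +0.653 V; balancing electrons gives n = 6.
ΔG° = −nFE°cell = −(6)(96485)(+0.653) J/mol = −378 kJ/mol.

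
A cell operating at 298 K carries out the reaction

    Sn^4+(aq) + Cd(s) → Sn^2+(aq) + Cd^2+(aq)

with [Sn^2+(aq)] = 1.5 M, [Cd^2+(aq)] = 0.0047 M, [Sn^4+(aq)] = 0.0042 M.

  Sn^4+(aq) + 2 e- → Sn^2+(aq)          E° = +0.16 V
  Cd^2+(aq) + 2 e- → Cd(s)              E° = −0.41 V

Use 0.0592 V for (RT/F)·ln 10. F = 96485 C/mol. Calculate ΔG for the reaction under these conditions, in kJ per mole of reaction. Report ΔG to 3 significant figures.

−109 kJ/mol

The standard cell potential is +0.16 − (−0.41) = +0.57 V, with n = 2 electrons in the balanced equation.
Q = ([Sn^2+(aq)]·[Cd^2+(aq)]) / [Sn^4+(aq)] = 1.68, so log Q = 0.225 and E = +0.57 − (0.0592/2)(0.225) = +0.5633 V.
Then ΔG = −nFE = −2 × 96485 × +0.5633 J/mol = −109 kJ/mol.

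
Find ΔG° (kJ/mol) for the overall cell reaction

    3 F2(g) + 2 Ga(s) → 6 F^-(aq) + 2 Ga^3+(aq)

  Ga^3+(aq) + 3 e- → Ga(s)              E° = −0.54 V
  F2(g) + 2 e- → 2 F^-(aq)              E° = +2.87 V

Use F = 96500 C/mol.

In the reaction as written F2(g) is reduced, so the F₂/F⁻ couple is the cathode and Ga³⁺/Ga is the anode.
E°cell = +2.87 − (−0.54) = +3.41 V; balancing electrons gives n = 6.
ΔG° = −nFE°cell = −(6)(96500)(+3.41) J/mol = −1974 kJ/mol.

−1974 kJ/mol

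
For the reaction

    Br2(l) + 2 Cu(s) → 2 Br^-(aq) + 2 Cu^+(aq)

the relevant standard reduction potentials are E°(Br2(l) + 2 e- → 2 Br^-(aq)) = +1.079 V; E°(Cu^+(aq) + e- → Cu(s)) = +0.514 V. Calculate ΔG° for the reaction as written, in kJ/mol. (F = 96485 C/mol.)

In the reaction as written Br2(l) is reduced, so the Br₂/Br⁻ couple is the cathode and Cu⁺/Cu is the anode.
E°cell = +1.079 − (+0.514) = +0.565 V; balancing electrons gives n = 2.
ΔG° = −nFE°cell = −(2)(96485)(+0.565) J/mol = −109 kJ/mol.

−109 kJ/mol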